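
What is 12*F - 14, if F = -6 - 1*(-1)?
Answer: -74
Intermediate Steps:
F = -5 (F = -6 + 1 = -5)
12*F - 14 = 12*(-5) - 14 = -60 - 14 = -74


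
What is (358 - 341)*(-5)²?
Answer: 425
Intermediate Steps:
(358 - 341)*(-5)² = 17*25 = 425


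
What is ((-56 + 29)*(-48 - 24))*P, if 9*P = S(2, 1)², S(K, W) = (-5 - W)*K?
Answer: 31104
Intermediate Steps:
S(K, W) = K*(-5 - W)
P = 16 (P = (-1*2*(5 + 1))²/9 = (-1*2*6)²/9 = (⅑)*(-12)² = (⅑)*144 = 16)
((-56 + 29)*(-48 - 24))*P = ((-56 + 29)*(-48 - 24))*16 = -27*(-72)*16 = 1944*16 = 31104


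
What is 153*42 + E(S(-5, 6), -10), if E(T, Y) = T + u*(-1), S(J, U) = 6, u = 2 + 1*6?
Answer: 6424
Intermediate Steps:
u = 8 (u = 2 + 6 = 8)
E(T, Y) = -8 + T (E(T, Y) = T + 8*(-1) = T - 8 = -8 + T)
153*42 + E(S(-5, 6), -10) = 153*42 + (-8 + 6) = 6426 - 2 = 6424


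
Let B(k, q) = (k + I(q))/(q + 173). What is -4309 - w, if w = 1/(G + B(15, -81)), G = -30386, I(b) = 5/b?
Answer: -487854768253/113217631 ≈ -4309.0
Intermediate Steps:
B(k, q) = (k + 5/q)/(173 + q) (B(k, q) = (k + 5/q)/(q + 173) = (k + 5/q)/(173 + q))
w = -3726/113217631 (w = 1/(-30386 + (5 + 15*(-81))/((-81)*(173 - 81))) = 1/(-30386 - 1/81*(5 - 1215)/92) = 1/(-30386 - 1/81*1/92*(-1210)) = 1/(-30386 + 605/3726) = 1/(-113217631/3726) = -3726/113217631 ≈ -3.2910e-5)
-4309 - w = -4309 - 1*(-3726/113217631) = -4309 + 3726/113217631 = -487854768253/113217631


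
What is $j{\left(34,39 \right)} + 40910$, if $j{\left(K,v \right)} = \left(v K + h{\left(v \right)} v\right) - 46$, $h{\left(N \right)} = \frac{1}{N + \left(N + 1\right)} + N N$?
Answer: $\frac{8019250}{79} \approx 1.0151 \cdot 10^{5}$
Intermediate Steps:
$h{\left(N \right)} = N^{2} + \frac{1}{1 + 2 N}$ ($h{\left(N \right)} = \frac{1}{N + \left(1 + N\right)} + N^{2} = \frac{1}{1 + 2 N} + N^{2} = N^{2} + \frac{1}{1 + 2 N}$)
$j{\left(K,v \right)} = -46 + K v + \frac{v \left(1 + v^{2} + 2 v^{3}\right)}{1 + 2 v}$ ($j{\left(K,v \right)} = \left(v K + \frac{1 + v^{2} + 2 v^{3}}{1 + 2 v} v\right) - 46 = \left(K v + \frac{v \left(1 + v^{2} + 2 v^{3}\right)}{1 + 2 v}\right) - 46 = -46 + K v + \frac{v \left(1 + v^{2} + 2 v^{3}\right)}{1 + 2 v}$)
$j{\left(34,39 \right)} + 40910 = \frac{39 \left(1 + 39^{2} + 2 \cdot 39^{3}\right) + \left(1 + 2 \cdot 39\right) \left(-46 + 34 \cdot 39\right)}{1 + 2 \cdot 39} + 40910 = \frac{39 \left(1 + 1521 + 2 \cdot 59319\right) + \left(1 + 78\right) \left(-46 + 1326\right)}{1 + 78} + 40910 = \frac{39 \left(1 + 1521 + 118638\right) + 79 \cdot 1280}{79} + 40910 = \frac{39 \cdot 120160 + 101120}{79} + 40910 = \frac{4686240 + 101120}{79} + 40910 = \frac{1}{79} \cdot 4787360 + 40910 = \frac{4787360}{79} + 40910 = \frac{8019250}{79}$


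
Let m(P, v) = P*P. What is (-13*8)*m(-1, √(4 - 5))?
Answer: -104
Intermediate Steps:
m(P, v) = P²
(-13*8)*m(-1, √(4 - 5)) = -13*8*(-1)² = -104*1 = -104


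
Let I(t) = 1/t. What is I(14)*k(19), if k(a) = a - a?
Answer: 0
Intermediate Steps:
k(a) = 0
I(14)*k(19) = 0/14 = (1/14)*0 = 0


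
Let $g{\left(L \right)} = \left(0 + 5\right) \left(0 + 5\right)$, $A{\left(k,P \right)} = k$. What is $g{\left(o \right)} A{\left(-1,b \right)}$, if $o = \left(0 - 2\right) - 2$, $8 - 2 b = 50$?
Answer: $-25$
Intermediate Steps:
$b = -21$ ($b = 4 - 25 = -21$)
$o = -4$ ($o = -2 - 2 = -4$)
$g{\left(L \right)} = 25$ ($g{\left(L \right)} = 5 \cdot 5 = 25$)
$g{\left(o \right)} A{\left(-1,b \right)} = 25 \left(-1\right) = -25$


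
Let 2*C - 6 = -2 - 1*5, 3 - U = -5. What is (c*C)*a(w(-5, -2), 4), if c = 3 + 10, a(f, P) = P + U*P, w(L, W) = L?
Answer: -234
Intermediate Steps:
U = 8 (U = 3 - 1*(-5) = 3 + 5 = 8)
a(f, P) = 9*P (a(f, P) = P + 8*P = 9*P)
C = -½ (C = 3 + (-2 - 1*5)/2 = 3 + (-2 - 5)/2 = 3 + (½)*(-7) = 3 - 7/2 = -½ ≈ -0.50000)
c = 13
(c*C)*a(w(-5, -2), 4) = (13*(-½))*(9*4) = -13/2*36 = -234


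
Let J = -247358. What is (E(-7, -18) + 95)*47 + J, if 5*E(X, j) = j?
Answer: -1215311/5 ≈ -2.4306e+5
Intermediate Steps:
E(X, j) = j/5
(E(-7, -18) + 95)*47 + J = ((⅕)*(-18) + 95)*47 - 247358 = (-18/5 + 95)*47 - 247358 = (457/5)*47 - 247358 = 21479/5 - 247358 = -1215311/5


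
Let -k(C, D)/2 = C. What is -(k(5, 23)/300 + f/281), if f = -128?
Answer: 4121/8430 ≈ 0.48885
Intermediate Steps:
k(C, D) = -2*C
-(k(5, 23)/300 + f/281) = -(-2*5/300 - 128/281) = -(-10*1/300 - 128*1/281) = -(-1/30 - 128/281) = -1*(-4121/8430) = 4121/8430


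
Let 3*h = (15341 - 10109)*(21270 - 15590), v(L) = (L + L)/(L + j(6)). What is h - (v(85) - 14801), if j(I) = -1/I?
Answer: 5049645969/509 ≈ 9.9207e+6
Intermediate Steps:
v(L) = 2*L/(-⅙ + L) (v(L) = (L + L)/(L - 1/6) = (2*L)/(L - 1*⅙) = (2*L)/(L - ⅙) = (2*L)/(-⅙ + L) = 2*L/(-⅙ + L))
h = 9905920 (h = ((15341 - 10109)*(21270 - 15590))/3 = (5232*5680)/3 = (⅓)*29717760 = 9905920)
h - (v(85) - 14801) = 9905920 - (12*85/(-1 + 6*85) - 14801) = 9905920 - (12*85/(-1 + 510) - 14801) = 9905920 - (12*85/509 - 14801) = 9905920 - (12*85*(1/509) - 14801) = 9905920 - (1020/509 - 14801) = 9905920 - 1*(-7532689/509) = 9905920 + 7532689/509 = 5049645969/509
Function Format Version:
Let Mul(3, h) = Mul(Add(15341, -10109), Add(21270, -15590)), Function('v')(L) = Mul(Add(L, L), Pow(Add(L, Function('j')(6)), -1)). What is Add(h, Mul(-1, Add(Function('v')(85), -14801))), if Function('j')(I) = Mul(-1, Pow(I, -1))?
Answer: Rational(5049645969, 509) ≈ 9.9207e+6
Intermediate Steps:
Function('v')(L) = Mul(2, L, Pow(Add(Rational(-1, 6), L), -1)) (Function('v')(L) = Mul(Add(L, L), Pow(Add(L, Mul(-1, Pow(6, -1))), -1)) = Mul(Mul(2, L), Pow(Add(L, Mul(-1, Rational(1, 6))), -1)) = Mul(Mul(2, L), Pow(Add(L, Rational(-1, 6)), -1)) = Mul(Mul(2, L), Pow(Add(Rational(-1, 6), L), -1)) = Mul(2, L, Pow(Add(Rational(-1, 6), L), -1)))
h = 9905920 (h = Mul(Rational(1, 3), Mul(Add(15341, -10109), Add(21270, -15590))) = Mul(Rational(1, 3), Mul(5232, 5680)) = Mul(Rational(1, 3), 29717760) = 9905920)
Add(h, Mul(-1, Add(Function('v')(85), -14801))) = Add(9905920, Mul(-1, Add(Mul(12, 85, Pow(Add(-1, Mul(6, 85)), -1)), -14801))) = Add(9905920, Mul(-1, Add(Mul(12, 85, Pow(Add(-1, 510), -1)), -14801))) = Add(9905920, Mul(-1, Add(Mul(12, 85, Pow(509, -1)), -14801))) = Add(9905920, Mul(-1, Add(Mul(12, 85, Rational(1, 509)), -14801))) = Add(9905920, Mul(-1, Add(Rational(1020, 509), -14801))) = Add(9905920, Mul(-1, Rational(-7532689, 509))) = Add(9905920, Rational(7532689, 509)) = Rational(5049645969, 509)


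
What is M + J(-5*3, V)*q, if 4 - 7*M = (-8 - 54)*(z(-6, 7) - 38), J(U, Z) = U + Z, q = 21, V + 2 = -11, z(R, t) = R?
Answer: -6840/7 ≈ -977.14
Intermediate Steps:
V = -13 (V = -2 - 11 = -13)
M = -2724/7 (M = 4/7 - (-8 - 54)*(-6 - 38)/7 = 4/7 - (-62)*(-44)/7 = 4/7 - ⅐*2728 = 4/7 - 2728/7 = -2724/7 ≈ -389.14)
M + J(-5*3, V)*q = -2724/7 + (-5*3 - 13)*21 = -2724/7 + (-15 - 13)*21 = -2724/7 - 28*21 = -2724/7 - 588 = -6840/7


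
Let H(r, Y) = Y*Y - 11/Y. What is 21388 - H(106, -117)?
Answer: 900772/117 ≈ 7698.9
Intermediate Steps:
H(r, Y) = Y**2 - 11/Y
21388 - H(106, -117) = 21388 - (-11 + (-117)**3)/(-117) = 21388 - (-1)*(-11 - 1601613)/117 = 21388 - (-1)*(-1601624)/117 = 21388 - 1*1601624/117 = 21388 - 1601624/117 = 900772/117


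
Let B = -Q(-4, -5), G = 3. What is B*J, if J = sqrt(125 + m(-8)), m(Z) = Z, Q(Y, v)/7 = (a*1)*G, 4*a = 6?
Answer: -189*sqrt(13)/2 ≈ -340.72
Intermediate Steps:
a = 3/2 (a = (1/4)*6 = 3/2 ≈ 1.5000)
Q(Y, v) = 63/2 (Q(Y, v) = 7*(((3/2)*1)*3) = 7*((3/2)*3) = 7*(9/2) = 63/2)
B = -63/2 (B = -1*63/2 = -63/2 ≈ -31.500)
J = 3*sqrt(13) (J = sqrt(125 - 8) = sqrt(117) = 3*sqrt(13) ≈ 10.817)
B*J = -189*sqrt(13)/2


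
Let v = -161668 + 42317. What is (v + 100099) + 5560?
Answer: -13692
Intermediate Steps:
v = -119351
(v + 100099) + 5560 = (-119351 + 100099) + 5560 = -19252 + 5560 = -13692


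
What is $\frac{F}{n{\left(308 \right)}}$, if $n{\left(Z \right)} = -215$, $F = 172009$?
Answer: $- \frac{172009}{215} \approx -800.04$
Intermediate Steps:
$\frac{F}{n{\left(308 \right)}} = \frac{172009}{-215} = 172009 \left(- \frac{1}{215}\right) = - \frac{172009}{215}$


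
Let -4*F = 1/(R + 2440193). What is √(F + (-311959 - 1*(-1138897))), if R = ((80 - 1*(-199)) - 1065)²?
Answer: √30931770441801628003/6115978 ≈ 909.36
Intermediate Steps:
R = 617796 (R = ((80 + 199) - 1065)² = (279 - 1065)² = (-786)² = 617796)
F = -1/12231956 (F = -1/(4*(617796 + 2440193)) = -¼/3057989 = -¼*1/3057989 = -1/12231956 ≈ -8.1753e-8)
√(F + (-311959 - 1*(-1138897))) = √(-1/12231956 + (-311959 - 1*(-1138897))) = √(-1/12231956 + (-311959 + 1138897)) = √(-1/12231956 + 826938) = √(10115069230727/12231956) = √30931770441801628003/6115978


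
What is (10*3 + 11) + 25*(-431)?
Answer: -10734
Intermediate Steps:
(10*3 + 11) + 25*(-431) = (30 + 11) - 10775 = 41 - 10775 = -10734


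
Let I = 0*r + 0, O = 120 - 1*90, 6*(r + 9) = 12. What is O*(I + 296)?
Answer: 8880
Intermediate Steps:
r = -7 (r = -9 + (⅙)*12 = -9 + 2 = -7)
O = 30 (O = 120 - 90 = 30)
I = 0 (I = 0*(-7) + 0 = 0 + 0 = 0)
O*(I + 296) = 30*(0 + 296) = 30*296 = 8880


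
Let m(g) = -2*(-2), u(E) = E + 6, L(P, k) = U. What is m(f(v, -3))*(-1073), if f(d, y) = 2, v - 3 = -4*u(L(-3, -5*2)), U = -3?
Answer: -4292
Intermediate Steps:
L(P, k) = -3
u(E) = 6 + E
v = -9 (v = 3 - 4*(6 - 3) = 3 - 4*3 = 3 - 12 = -9)
m(g) = 4
m(f(v, -3))*(-1073) = 4*(-1073) = -4292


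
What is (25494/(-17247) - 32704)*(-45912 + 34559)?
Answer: 2134634133282/5749 ≈ 3.7131e+8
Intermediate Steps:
(25494/(-17247) - 32704)*(-45912 + 34559) = (25494*(-1/17247) - 32704)*(-11353) = (-8498/5749 - 32704)*(-11353) = -188023794/5749*(-11353) = 2134634133282/5749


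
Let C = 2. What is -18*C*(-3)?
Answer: 108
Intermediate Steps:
-18*C*(-3) = -18*2*(-3) = -36*(-3) = 108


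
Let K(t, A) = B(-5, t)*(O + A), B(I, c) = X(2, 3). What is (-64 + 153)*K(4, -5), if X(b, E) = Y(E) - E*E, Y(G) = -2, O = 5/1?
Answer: 0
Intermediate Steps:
O = 5 (O = 5*1 = 5)
X(b, E) = -2 - E**2 (X(b, E) = -2 - E*E = -2 - E**2)
B(I, c) = -11 (B(I, c) = -2 - 1*3**2 = -2 - 1*9 = -2 - 9 = -11)
K(t, A) = -55 - 11*A (K(t, A) = -11*(5 + A) = -55 - 11*A)
(-64 + 153)*K(4, -5) = (-64 + 153)*(-55 - 11*(-5)) = 89*(-55 + 55) = 89*0 = 0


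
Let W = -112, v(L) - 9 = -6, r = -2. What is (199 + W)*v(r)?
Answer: 261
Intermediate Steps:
v(L) = 3 (v(L) = 9 - 6 = 3)
(199 + W)*v(r) = (199 - 112)*3 = 87*3 = 261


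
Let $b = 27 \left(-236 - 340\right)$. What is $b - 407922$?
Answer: $-423474$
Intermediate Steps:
$b = -15552$ ($b = 27 \left(-576\right) = -15552$)
$b - 407922 = -15552 - 407922 = -423474$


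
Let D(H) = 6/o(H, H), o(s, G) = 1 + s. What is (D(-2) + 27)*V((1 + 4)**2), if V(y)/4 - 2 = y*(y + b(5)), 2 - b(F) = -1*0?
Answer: 56868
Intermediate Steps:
b(F) = 2 (b(F) = 2 - (-1)*0 = 2 - 1*0 = 2 + 0 = 2)
D(H) = 6/(1 + H)
V(y) = 8 + 4*y*(2 + y) (V(y) = 8 + 4*(y*(y + 2)) = 8 + 4*(y*(2 + y)) = 8 + 4*y*(2 + y))
(D(-2) + 27)*V((1 + 4)**2) = (6/(1 - 2) + 27)*(8 + 4*((1 + 4)**2)**2 + 8*(1 + 4)**2) = (6/(-1) + 27)*(8 + 4*(5**2)**2 + 8*5**2) = (6*(-1) + 27)*(8 + 4*25**2 + 8*25) = (-6 + 27)*(8 + 4*625 + 200) = 21*(8 + 2500 + 200) = 21*2708 = 56868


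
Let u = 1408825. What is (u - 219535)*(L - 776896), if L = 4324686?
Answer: 4219351169100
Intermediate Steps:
(u - 219535)*(L - 776896) = (1408825 - 219535)*(4324686 - 776896) = 1189290*3547790 = 4219351169100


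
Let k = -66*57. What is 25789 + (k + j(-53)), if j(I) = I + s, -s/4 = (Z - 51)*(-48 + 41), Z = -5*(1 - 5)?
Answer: 21106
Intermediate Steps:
k = -3762
Z = 20 (Z = -5*(-4) = 20)
s = -868 (s = -4*(20 - 51)*(-48 + 41) = -(-124)*(-7) = -4*217 = -868)
j(I) = -868 + I (j(I) = I - 868 = -868 + I)
25789 + (k + j(-53)) = 25789 + (-3762 + (-868 - 53)) = 25789 + (-3762 - 921) = 25789 - 4683 = 21106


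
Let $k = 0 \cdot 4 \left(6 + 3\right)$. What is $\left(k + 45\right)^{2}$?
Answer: $2025$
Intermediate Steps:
$k = 0$ ($k = 0 \cdot 9 = 0$)
$\left(k + 45\right)^{2} = \left(0 + 45\right)^{2} = 45^{2} = 2025$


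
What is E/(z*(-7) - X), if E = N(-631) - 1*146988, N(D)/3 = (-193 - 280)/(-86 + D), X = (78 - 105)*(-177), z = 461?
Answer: 35129659/1913434 ≈ 18.359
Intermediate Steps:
X = 4779 (X = -27*(-177) = 4779)
N(D) = -1419/(-86 + D) (N(D) = 3*((-193 - 280)/(-86 + D)) = 3*(-473/(-86 + D)) = -1419/(-86 + D))
E = -35129659/239 (E = -1419/(-86 - 631) - 1*146988 = -1419/(-717) - 146988 = -1419*(-1/717) - 146988 = 473/239 - 146988 = -35129659/239 ≈ -1.4699e+5)
E/(z*(-7) - X) = -35129659/(239*(461*(-7) - 1*4779)) = -35129659/(239*(-3227 - 4779)) = -35129659/239/(-8006) = -35129659/239*(-1/8006) = 35129659/1913434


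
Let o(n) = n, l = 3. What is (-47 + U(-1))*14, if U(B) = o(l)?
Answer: -616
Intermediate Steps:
U(B) = 3
(-47 + U(-1))*14 = (-47 + 3)*14 = -44*14 = -616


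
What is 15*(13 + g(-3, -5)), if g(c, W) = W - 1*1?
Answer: 105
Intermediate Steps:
g(c, W) = -1 + W (g(c, W) = W - 1 = -1 + W)
15*(13 + g(-3, -5)) = 15*(13 + (-1 - 5)) = 15*(13 - 6) = 15*7 = 105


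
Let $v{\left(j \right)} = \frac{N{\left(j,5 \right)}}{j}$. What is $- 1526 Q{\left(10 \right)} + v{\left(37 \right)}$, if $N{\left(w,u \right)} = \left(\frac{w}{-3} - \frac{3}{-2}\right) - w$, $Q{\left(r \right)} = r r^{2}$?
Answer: $- \frac{338772287}{222} \approx -1.526 \cdot 10^{6}$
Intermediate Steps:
$Q{\left(r \right)} = r^{3}$
$N{\left(w,u \right)} = \frac{3}{2} - \frac{4 w}{3}$ ($N{\left(w,u \right)} = \left(w \left(- \frac{1}{3}\right) - - \frac{3}{2}\right) - w = \left(- \frac{w}{3} + \frac{3}{2}\right) - w = \left(\frac{3}{2} - \frac{w}{3}\right) - w = \frac{3}{2} - \frac{4 w}{3}$)
$v{\left(j \right)} = \frac{\frac{3}{2} - \frac{4 j}{3}}{j}$
$- 1526 Q{\left(10 \right)} + v{\left(37 \right)} = - 1526 \cdot 10^{3} + \frac{9 - 296}{6 \cdot 37} = \left(-1526\right) 1000 + \frac{1}{6} \cdot \frac{1}{37} \left(9 - 296\right) = -1526000 + \frac{1}{6} \cdot \frac{1}{37} \left(-287\right) = -1526000 - \frac{287}{222} = - \frac{338772287}{222}$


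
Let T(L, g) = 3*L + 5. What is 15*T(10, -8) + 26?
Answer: 551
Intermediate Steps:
T(L, g) = 5 + 3*L
15*T(10, -8) + 26 = 15*(5 + 3*10) + 26 = 15*(5 + 30) + 26 = 15*35 + 26 = 525 + 26 = 551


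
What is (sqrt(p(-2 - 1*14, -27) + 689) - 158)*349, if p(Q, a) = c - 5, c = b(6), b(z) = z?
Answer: -55142 + 349*sqrt(690) ≈ -45975.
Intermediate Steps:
c = 6
p(Q, a) = 1 (p(Q, a) = 6 - 5 = 1)
(sqrt(p(-2 - 1*14, -27) + 689) - 158)*349 = (sqrt(1 + 689) - 158)*349 = (sqrt(690) - 158)*349 = (-158 + sqrt(690))*349 = -55142 + 349*sqrt(690)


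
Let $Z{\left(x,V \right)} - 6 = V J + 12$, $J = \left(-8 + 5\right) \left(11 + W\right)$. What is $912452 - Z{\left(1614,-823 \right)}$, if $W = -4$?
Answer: $895151$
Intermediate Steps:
$J = -21$ ($J = \left(-8 + 5\right) \left(11 - 4\right) = \left(-3\right) 7 = -21$)
$Z{\left(x,V \right)} = 18 - 21 V$ ($Z{\left(x,V \right)} = 6 + \left(V \left(-21\right) + 12\right) = 6 - \left(-12 + 21 V\right) = 18 - 21 V$)
$912452 - Z{\left(1614,-823 \right)} = 912452 - \left(18 - -17283\right) = 912452 - \left(18 + 17283\right) = 912452 - 17301 = 895151$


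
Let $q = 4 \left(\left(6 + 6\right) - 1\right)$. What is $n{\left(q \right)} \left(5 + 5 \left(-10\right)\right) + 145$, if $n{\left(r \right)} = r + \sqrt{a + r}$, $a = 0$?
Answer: $-1835 - 90 \sqrt{11} \approx -2133.5$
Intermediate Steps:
$q = 44$ ($q = 4 \left(12 - 1\right) = 4 \cdot 11 = 44$)
$n{\left(r \right)} = r + \sqrt{r}$ ($n{\left(r \right)} = r + \sqrt{0 + r} = r + \sqrt{r}$)
$n{\left(q \right)} \left(5 + 5 \left(-10\right)\right) + 145 = \left(44 + \sqrt{44}\right) \left(5 + 5 \left(-10\right)\right) + 145 = \left(44 + 2 \sqrt{11}\right) \left(5 - 50\right) + 145 = \left(44 + 2 \sqrt{11}\right) \left(-45\right) + 145 = \left(-1980 - 90 \sqrt{11}\right) + 145 = -1835 - 90 \sqrt{11}$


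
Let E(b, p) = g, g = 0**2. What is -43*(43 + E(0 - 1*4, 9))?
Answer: -1849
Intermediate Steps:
g = 0
E(b, p) = 0
-43*(43 + E(0 - 1*4, 9)) = -43*(43 + 0) = -43*43 = -1849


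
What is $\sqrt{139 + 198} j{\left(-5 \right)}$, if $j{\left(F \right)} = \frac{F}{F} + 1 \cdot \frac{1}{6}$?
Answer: $\frac{7 \sqrt{337}}{6} \approx 21.417$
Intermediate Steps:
$j{\left(F \right)} = \frac{7}{6}$ ($j{\left(F \right)} = 1 + 1 \cdot \frac{1}{6} = 1 + \frac{1}{6} = \frac{7}{6}$)
$\sqrt{139 + 198} j{\left(-5 \right)} = \sqrt{139 + 198} \cdot \frac{7}{6} = \sqrt{337} \cdot \frac{7}{6} = \frac{7 \sqrt{337}}{6}$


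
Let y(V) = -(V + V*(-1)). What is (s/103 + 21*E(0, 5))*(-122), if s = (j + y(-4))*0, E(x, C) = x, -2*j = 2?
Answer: 0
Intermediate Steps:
j = -1 (j = -1/2*2 = -1)
y(V) = 0 (y(V) = -(V - V) = -1*0 = 0)
s = 0 (s = (-1 + 0)*0 = -1*0 = 0)
(s/103 + 21*E(0, 5))*(-122) = (0/103 + 21*0)*(-122) = (0*(1/103) + 0)*(-122) = (0 + 0)*(-122) = 0*(-122) = 0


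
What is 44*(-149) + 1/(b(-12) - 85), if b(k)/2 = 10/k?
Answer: -1704563/260 ≈ -6556.0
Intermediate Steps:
b(k) = 20/k (b(k) = 2*(10/k) = 20/k)
44*(-149) + 1/(b(-12) - 85) = 44*(-149) + 1/(20/(-12) - 85) = -6556 + 1/(20*(-1/12) - 85) = -6556 + 1/(-5/3 - 85) = -6556 + 1/(-260/3) = -6556 - 3/260 = -1704563/260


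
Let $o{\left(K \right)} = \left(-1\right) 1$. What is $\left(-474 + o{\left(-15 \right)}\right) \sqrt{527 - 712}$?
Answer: $- 475 i \sqrt{185} \approx - 6460.7 i$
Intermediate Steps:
$o{\left(K \right)} = -1$
$\left(-474 + o{\left(-15 \right)}\right) \sqrt{527 - 712} = \left(-474 - 1\right) \sqrt{527 - 712} = - 475 \sqrt{-185} = - 475 i \sqrt{185}$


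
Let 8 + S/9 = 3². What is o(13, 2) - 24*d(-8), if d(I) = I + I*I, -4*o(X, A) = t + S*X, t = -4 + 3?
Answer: -1373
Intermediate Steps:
t = -1
S = 9 (S = -72 + 9*3² = -72 + 9*9 = -72 + 81 = 9)
o(X, A) = ¼ - 9*X/4 (o(X, A) = -(-1 + 9*X)/4 = ¼ - 9*X/4)
d(I) = I + I²
o(13, 2) - 24*d(-8) = (¼ - 9/4*13) - (-192)*(1 - 8) = (¼ - 117/4) - (-192)*(-7) = -29 - 24*56 = -29 - 1344 = -1373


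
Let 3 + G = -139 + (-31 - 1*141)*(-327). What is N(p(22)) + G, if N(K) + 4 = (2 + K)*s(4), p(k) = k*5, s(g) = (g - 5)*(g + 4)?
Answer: 55202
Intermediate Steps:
s(g) = (-5 + g)*(4 + g)
G = 56102 (G = -3 + (-139 + (-31 - 1*141)*(-327)) = -3 + (-139 + (-31 - 141)*(-327)) = -3 + (-139 - 172*(-327)) = -3 + (-139 + 56244) = -3 + 56105 = 56102)
p(k) = 5*k
N(K) = -20 - 8*K (N(K) = -4 + (2 + K)*(-20 + 4² - 1*4) = -4 + (2 + K)*(-20 + 16 - 4) = -4 + (2 + K)*(-8) = -4 + (-16 - 8*K) = -20 - 8*K)
N(p(22)) + G = (-20 - 40*22) + 56102 = (-20 - 8*110) + 56102 = (-20 - 880) + 56102 = -900 + 56102 = 55202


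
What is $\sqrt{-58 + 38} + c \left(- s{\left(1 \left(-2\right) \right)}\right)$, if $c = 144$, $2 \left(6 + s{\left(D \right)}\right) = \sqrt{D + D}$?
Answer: $864 - 144 i + 2 i \sqrt{5} \approx 864.0 - 139.53 i$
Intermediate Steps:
$s{\left(D \right)} = -6 + \frac{\sqrt{2} \sqrt{D}}{2}$ ($s{\left(D \right)} = -6 + \frac{\sqrt{D + D}}{2} = -6 + \frac{\sqrt{2 D}}{2} = -6 + \frac{\sqrt{2} \sqrt{D}}{2}$)
$\sqrt{-58 + 38} + c \left(- s{\left(1 \left(-2\right) \right)}\right) = \sqrt{-58 + 38} + 144 \left(- (-6 + \frac{\sqrt{2} \sqrt{1 \left(-2\right)}}{2})\right) = \sqrt{-20} + 144 \left(- (-6 + \frac{\sqrt{2} \sqrt{-2}}{2})\right) = 2 i \sqrt{5} + 144 \left(- (-6 + \frac{\sqrt{2} i \sqrt{2}}{2})\right) = 2 i \sqrt{5} + 144 \left(- (-6 + i)\right) = 2 i \sqrt{5} + 144 \left(6 - i\right) = 2 i \sqrt{5} + \left(864 - 144 i\right) = 864 - 144 i + 2 i \sqrt{5}$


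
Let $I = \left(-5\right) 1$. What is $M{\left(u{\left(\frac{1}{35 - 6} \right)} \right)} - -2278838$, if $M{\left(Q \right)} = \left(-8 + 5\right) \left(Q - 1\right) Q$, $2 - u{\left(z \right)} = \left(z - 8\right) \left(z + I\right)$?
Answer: $\frac{1608706869920}{707281} \approx 2.2745 \cdot 10^{6}$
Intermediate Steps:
$I = -5$
$u{\left(z \right)} = 2 - \left(-8 + z\right) \left(-5 + z\right)$ ($u{\left(z \right)} = 2 - \left(z - 8\right) \left(z - 5\right) = 2 - \left(-8 + z\right) \left(-5 + z\right)$)
$M{\left(Q \right)} = - 3 Q \left(-1 + Q\right)$ ($M{\left(Q \right)} = - 3 \left(-1 + Q\right) Q = - 3 Q \left(-1 + Q\right)$)
$M{\left(u{\left(\frac{1}{35 - 6} \right)} \right)} - -2278838 = 3 \left(-38 - \left(\frac{1}{35 - 6}\right)^{2} + \frac{13}{35 - 6}\right) \left(1 - \left(-38 - \left(\frac{1}{35 - 6}\right)^{2} + \frac{13}{35 - 6}\right)\right) - -2278838 = 3 \left(-38 - \left(\frac{1}{29}\right)^{2} + \frac{13}{29}\right) \left(1 - \left(-38 - \left(\frac{1}{29}\right)^{2} + \frac{13}{29}\right)\right) + 2278838 = 3 \left(-38 - \left(\frac{1}{29}\right)^{2} + 13 \cdot \frac{1}{29}\right) \left(1 - \left(-38 - \left(\frac{1}{29}\right)^{2} + 13 \cdot \frac{1}{29}\right)\right) + 2278838 = 3 \left(-38 - \frac{1}{841} + \frac{13}{29}\right) \left(1 - \left(-38 - \frac{1}{841} + \frac{13}{29}\right)\right) + 2278838 = 3 \left(- \frac{31582}{841}\right) \left(1 - - \frac{31582}{841}\right) + 2278838 = 3 \left(- \frac{31582}{841}\right) \left(1 + \frac{31582}{841}\right) + 2278838 = 3 \left(- \frac{31582}{841}\right) \frac{32423}{841} + 2278838 = - \frac{3071949558}{707281} + 2278838 = \frac{1608706869920}{707281}$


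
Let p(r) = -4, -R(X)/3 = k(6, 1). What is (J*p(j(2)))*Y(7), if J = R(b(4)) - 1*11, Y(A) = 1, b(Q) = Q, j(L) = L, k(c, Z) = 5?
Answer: 104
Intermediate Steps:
R(X) = -15 (R(X) = -3*5 = -15)
J = -26 (J = -15 - 1*11 = -15 - 11 = -26)
(J*p(j(2)))*Y(7) = -26*(-4)*1 = 104*1 = 104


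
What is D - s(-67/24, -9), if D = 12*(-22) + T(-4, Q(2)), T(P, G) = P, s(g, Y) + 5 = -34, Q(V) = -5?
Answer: -229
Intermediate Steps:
s(g, Y) = -39 (s(g, Y) = -5 - 34 = -39)
D = -268 (D = 12*(-22) - 4 = -264 - 4 = -268)
D - s(-67/24, -9) = -268 - 1*(-39) = -268 + 39 = -229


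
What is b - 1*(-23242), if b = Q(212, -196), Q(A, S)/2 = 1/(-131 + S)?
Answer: 7600132/327 ≈ 23242.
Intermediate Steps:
Q(A, S) = 2/(-131 + S)
b = -2/327 (b = 2/(-131 - 196) = 2/(-327) = 2*(-1/327) = -2/327 ≈ -0.0061162)
b - 1*(-23242) = -2/327 - 1*(-23242) = -2/327 + 23242 = 7600132/327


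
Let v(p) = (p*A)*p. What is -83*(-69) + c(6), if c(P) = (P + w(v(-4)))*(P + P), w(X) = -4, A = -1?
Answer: 5751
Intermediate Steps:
v(p) = -p² (v(p) = (p*(-1))*p = (-p)*p = -p²)
c(P) = 2*P*(-4 + P) (c(P) = (P - 4)*(P + P) = (-4 + P)*(2*P) = 2*P*(-4 + P))
-83*(-69) + c(6) = -83*(-69) + 2*6*(-4 + 6) = 5727 + 2*6*2 = 5727 + 24 = 5751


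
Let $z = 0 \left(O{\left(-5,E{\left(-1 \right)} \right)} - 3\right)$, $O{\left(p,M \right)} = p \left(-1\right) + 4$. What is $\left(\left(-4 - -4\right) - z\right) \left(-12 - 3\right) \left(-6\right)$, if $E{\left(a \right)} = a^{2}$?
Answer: $0$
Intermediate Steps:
$O{\left(p,M \right)} = 4 - p$ ($O{\left(p,M \right)} = - p + 4 = 4 - p$)
$z = 0$ ($z = 0 \left(\left(4 - -5\right) - 3\right) = 0 \left(\left(4 + 5\right) - 3\right) = 0 \left(9 - 3\right) = 0 \cdot 6 = 0$)
$\left(\left(-4 - -4\right) - z\right) \left(-12 - 3\right) \left(-6\right) = \left(\left(-4 - -4\right) - 0\right) \left(-12 - 3\right) \left(-6\right) = \left(\left(-4 + 4\right) + 0\right) \left(\left(-15\right) \left(-6\right)\right) = \left(0 + 0\right) 90 = 0 \cdot 90 = 0$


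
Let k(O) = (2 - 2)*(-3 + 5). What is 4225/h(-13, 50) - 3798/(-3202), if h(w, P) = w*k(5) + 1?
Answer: 6766124/1601 ≈ 4226.2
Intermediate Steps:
k(O) = 0 (k(O) = 0*2 = 0)
h(w, P) = 1 (h(w, P) = w*0 + 1 = 0 + 1 = 1)
4225/h(-13, 50) - 3798/(-3202) = 4225/1 - 3798/(-3202) = 4225*1 - 3798*(-1/3202) = 4225 + 1899/1601 = 6766124/1601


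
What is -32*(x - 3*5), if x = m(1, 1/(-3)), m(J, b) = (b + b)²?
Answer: 4192/9 ≈ 465.78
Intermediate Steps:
m(J, b) = 4*b² (m(J, b) = (2*b)² = 4*b²)
x = 4/9 (x = 4*(1/(-3))² = 4*(-⅓)² = 4*(⅑) = 4/9 ≈ 0.44444)
-32*(x - 3*5) = -32*(4/9 - 3*5) = -32*(4/9 - 15) = -32*(-131/9) = 4192/9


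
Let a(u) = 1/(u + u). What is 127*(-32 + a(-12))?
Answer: -97663/24 ≈ -4069.3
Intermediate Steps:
a(u) = 1/(2*u)
127*(-32 + a(-12)) = 127*(-32 + (1/2)/(-12)) = 127*(-32 + (1/2)*(-1/12)) = 127*(-32 - 1/24) = 127*(-769/24) = -97663/24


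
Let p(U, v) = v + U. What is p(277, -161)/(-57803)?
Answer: -116/57803 ≈ -0.0020068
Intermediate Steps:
p(U, v) = U + v
p(277, -161)/(-57803) = (277 - 161)/(-57803) = 116*(-1/57803) = -116/57803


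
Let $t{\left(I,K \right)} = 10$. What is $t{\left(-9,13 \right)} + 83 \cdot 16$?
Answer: $1338$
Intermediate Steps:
$t{\left(-9,13 \right)} + 83 \cdot 16 = 10 + 83 \cdot 16 = 10 + 1328 = 1338$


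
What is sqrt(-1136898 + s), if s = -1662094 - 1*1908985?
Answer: I*sqrt(4707977) ≈ 2169.8*I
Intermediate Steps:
s = -3571079 (s = -1662094 - 1908985 = -3571079)
sqrt(-1136898 + s) = sqrt(-1136898 - 3571079) = sqrt(-4707977) = I*sqrt(4707977)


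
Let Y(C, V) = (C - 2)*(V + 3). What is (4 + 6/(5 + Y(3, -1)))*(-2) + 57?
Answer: 331/7 ≈ 47.286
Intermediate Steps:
Y(C, V) = (-2 + C)*(3 + V)
(4 + 6/(5 + Y(3, -1)))*(-2) + 57 = (4 + 6/(5 + (-6 - 2*(-1) + 3*3 + 3*(-1))))*(-2) + 57 = (4 + 6/(5 + (-6 + 2 + 9 - 3)))*(-2) + 57 = (4 + 6/(5 + 2))*(-2) + 57 = (4 + 6/7)*(-2) + 57 = (34/7)*(-2) + 57 = -68/7 + 57 = 331/7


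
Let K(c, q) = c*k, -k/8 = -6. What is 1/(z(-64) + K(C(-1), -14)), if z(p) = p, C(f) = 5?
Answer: 1/176 ≈ 0.0056818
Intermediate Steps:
k = 48 (k = -8*(-6) = 48)
K(c, q) = 48*c (K(c, q) = c*48 = 48*c)
1/(z(-64) + K(C(-1), -14)) = 1/(-64 + 48*5) = 1/(-64 + 240) = 1/176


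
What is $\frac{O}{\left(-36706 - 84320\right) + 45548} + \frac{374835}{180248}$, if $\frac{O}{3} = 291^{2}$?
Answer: $- \frac{8749473267}{6802379272} \approx -1.2862$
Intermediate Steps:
$O = 254043$ ($O = 3 \cdot 291^{2} = 3 \cdot 84681 = 254043$)
$\frac{O}{\left(-36706 - 84320\right) + 45548} + \frac{374835}{180248} = \frac{254043}{\left(-36706 - 84320\right) + 45548} + \frac{374835}{180248} = \frac{254043}{-121026 + 45548} + 374835 \cdot \frac{1}{180248} = \frac{254043}{-75478} + \frac{374835}{180248} = 254043 \left(- \frac{1}{75478}\right) + \frac{374835}{180248} = - \frac{254043}{75478} + \frac{374835}{180248} = - \frac{8749473267}{6802379272}$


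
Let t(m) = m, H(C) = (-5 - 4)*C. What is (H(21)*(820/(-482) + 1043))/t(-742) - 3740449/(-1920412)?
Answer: 6553874315663/24529422476 ≈ 267.18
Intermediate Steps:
H(C) = -9*C
(H(21)*(820/(-482) + 1043))/t(-742) - 3740449/(-1920412) = ((-9*21)*(820/(-482) + 1043))/(-742) - 3740449/(-1920412) = -189*(820*(-1/482) + 1043)*(-1/742) - 3740449*(-1/1920412) = -189*(-410/241 + 1043)*(-1/742) + 3740449/1920412 = -189*250953/241*(-1/742) + 3740449/1920412 = -47430117/241*(-1/742) + 3740449/1920412 = 6775731/25546 + 3740449/1920412 = 6553874315663/24529422476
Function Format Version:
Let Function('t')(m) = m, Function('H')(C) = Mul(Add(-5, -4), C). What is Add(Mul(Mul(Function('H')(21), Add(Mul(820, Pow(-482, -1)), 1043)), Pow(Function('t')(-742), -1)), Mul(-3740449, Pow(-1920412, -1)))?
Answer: Rational(6553874315663, 24529422476) ≈ 267.18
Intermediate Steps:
Function('H')(C) = Mul(-9, C)
Add(Mul(Mul(Function('H')(21), Add(Mul(820, Pow(-482, -1)), 1043)), Pow(Function('t')(-742), -1)), Mul(-3740449, Pow(-1920412, -1))) = Add(Mul(Mul(Mul(-9, 21), Add(Mul(820, Pow(-482, -1)), 1043)), Pow(-742, -1)), Mul(-3740449, Pow(-1920412, -1))) = Add(Mul(Mul(-189, Add(Mul(820, Rational(-1, 482)), 1043)), Rational(-1, 742)), Mul(-3740449, Rational(-1, 1920412))) = Add(Mul(Mul(-189, Add(Rational(-410, 241), 1043)), Rational(-1, 742)), Rational(3740449, 1920412)) = Add(Mul(Mul(-189, Rational(250953, 241)), Rational(-1, 742)), Rational(3740449, 1920412)) = Add(Mul(Rational(-47430117, 241), Rational(-1, 742)), Rational(3740449, 1920412)) = Add(Rational(6775731, 25546), Rational(3740449, 1920412)) = Rational(6553874315663, 24529422476)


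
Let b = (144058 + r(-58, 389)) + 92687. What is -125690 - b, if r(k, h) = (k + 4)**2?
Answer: -365351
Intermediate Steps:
r(k, h) = (4 + k)**2
b = 239661 (b = (144058 + (4 - 58)**2) + 92687 = (144058 + (-54)**2) + 92687 = (144058 + 2916) + 92687 = 146974 + 92687 = 239661)
-125690 - b = -125690 - 1*239661 = -125690 - 239661 = -365351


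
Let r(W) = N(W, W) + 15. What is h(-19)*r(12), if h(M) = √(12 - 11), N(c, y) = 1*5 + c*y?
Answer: 164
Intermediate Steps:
N(c, y) = 5 + c*y
r(W) = 20 + W² (r(W) = (5 + W*W) + 15 = (5 + W²) + 15 = 20 + W²)
h(M) = 1 (h(M) = √1 = 1)
h(-19)*r(12) = 1*(20 + 12²) = 1*(20 + 144) = 1*164 = 164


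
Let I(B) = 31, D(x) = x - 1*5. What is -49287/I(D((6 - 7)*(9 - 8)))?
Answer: -49287/31 ≈ -1589.9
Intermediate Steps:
D(x) = -5 + x (D(x) = x - 5 = -5 + x)
-49287/I(D((6 - 7)*(9 - 8))) = -49287/31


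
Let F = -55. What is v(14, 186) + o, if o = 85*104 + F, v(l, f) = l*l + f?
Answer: 9167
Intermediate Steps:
v(l, f) = f + l**2 (v(l, f) = l**2 + f = f + l**2)
o = 8785 (o = 85*104 - 55 = 8840 - 55 = 8785)
v(14, 186) + o = (186 + 14**2) + 8785 = (186 + 196) + 8785 = 382 + 8785 = 9167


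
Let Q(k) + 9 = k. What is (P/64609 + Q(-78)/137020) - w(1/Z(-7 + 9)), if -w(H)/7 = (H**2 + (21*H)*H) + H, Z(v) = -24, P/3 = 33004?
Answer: 960899965439/637396212960 ≈ 1.5075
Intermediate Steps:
Q(k) = -9 + k
P = 99012 (P = 3*33004 = 99012)
w(H) = -154*H**2 - 7*H (w(H) = -7*((H**2 + (21*H)*H) + H) = -7*((H**2 + 21*H**2) + H) = -7*(22*H**2 + H) = -7*(H + 22*H**2) = -154*H**2 - 7*H)
(P/64609 + Q(-78)/137020) - w(1/Z(-7 + 9)) = (99012/64609 + (-9 - 78)/137020) - (-7)*(1 + 22/(-24))/(-24) = (99012*(1/64609) - 87*1/137020) - (-7)*(-1)*(1 + 22*(-1/24))/24 = (99012/64609 - 87/137020) - (-7)*(-1)*(1 - 11/12)/24 = 13561003257/8852725180 - (-7)*(-1)/(24*12) = 13561003257/8852725180 - 1*7/288 = 13561003257/8852725180 - 7/288 = 960899965439/637396212960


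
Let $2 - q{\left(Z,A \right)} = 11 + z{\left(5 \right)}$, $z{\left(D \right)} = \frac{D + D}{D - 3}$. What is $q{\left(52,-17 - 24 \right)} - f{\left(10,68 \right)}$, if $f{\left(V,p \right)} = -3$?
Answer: $-11$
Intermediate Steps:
$z{\left(D \right)} = \frac{2 D}{-3 + D}$
$q{\left(Z,A \right)} = -14$ ($q{\left(Z,A \right)} = 2 - \left(11 + 2 \cdot 5 \frac{1}{-3 + 5}\right) = 2 - \left(11 + 2 \cdot 5 \cdot \frac{1}{2}\right) = 2 - \left(11 + 5\right) = 2 - 16 = -14$)
$q{\left(52,-17 - 24 \right)} - f{\left(10,68 \right)} = -14 - -3 = -14 + 3 = -11$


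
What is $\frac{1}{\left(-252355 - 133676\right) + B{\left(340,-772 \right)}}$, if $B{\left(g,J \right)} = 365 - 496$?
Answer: $- \frac{1}{386162} \approx -2.5896 \cdot 10^{-6}$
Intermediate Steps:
$B{\left(g,J \right)} = -131$
$\frac{1}{\left(-252355 - 133676\right) + B{\left(340,-772 \right)}} = \frac{1}{\left(-252355 - 133676\right) - 131} = \frac{1}{-386031 - 131} = \frac{1}{-386162} = - \frac{1}{386162}$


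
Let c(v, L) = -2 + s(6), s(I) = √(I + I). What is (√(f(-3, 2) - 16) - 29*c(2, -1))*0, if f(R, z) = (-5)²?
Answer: 0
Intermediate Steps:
s(I) = √2*√I (s(I) = √(2*I) = √2*√I)
c(v, L) = -2 + 2*√3 (c(v, L) = -2 + √2*√6 = -2 + 2*√3)
f(R, z) = 25
(√(f(-3, 2) - 16) - 29*c(2, -1))*0 = (√(25 - 16) - 29*(-2 + 2*√3))*0 = (√9 + (58 - 58*√3))*0 = (3 + (58 - 58*√3))*0 = (61 - 58*√3)*0 = 0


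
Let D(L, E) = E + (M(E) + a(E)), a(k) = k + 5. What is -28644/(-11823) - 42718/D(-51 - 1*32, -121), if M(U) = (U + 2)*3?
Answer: 12430225/167211 ≈ 74.339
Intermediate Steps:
a(k) = 5 + k
M(U) = 6 + 3*U (M(U) = (2 + U)*3 = 6 + 3*U)
D(L, E) = 11 + 5*E (D(L, E) = E + ((6 + 3*E) + (5 + E)) = E + (11 + 4*E) = 11 + 5*E)
-28644/(-11823) - 42718/D(-51 - 1*32, -121) = -28644/(-11823) - 42718/(11 + 5*(-121)) = -28644*(-1/11823) - 42718/(11 - 605) = 1364/563 - 42718/(-594) = 1364/563 - 42718*(-1/594) = 1364/563 + 21359/297 = 12430225/167211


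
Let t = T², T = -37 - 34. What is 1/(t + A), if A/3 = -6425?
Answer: -1/14234 ≈ -7.0254e-5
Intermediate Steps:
A = -19275 (A = 3*(-6425) = -19275)
T = -71
t = 5041 (t = (-71)² = 5041)
1/(t + A) = 1/(5041 - 19275) = 1/(-14234) = -1/14234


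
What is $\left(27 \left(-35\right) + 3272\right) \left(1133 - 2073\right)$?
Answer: $-2187380$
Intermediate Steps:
$\left(27 \left(-35\right) + 3272\right) \left(1133 - 2073\right) = \left(-945 + 3272\right) \left(-940\right) = 2327 \left(-940\right) = -2187380$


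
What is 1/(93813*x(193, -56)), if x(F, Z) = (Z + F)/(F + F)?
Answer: 386/12852381 ≈ 3.0033e-5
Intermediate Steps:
x(F, Z) = (F + Z)/(2*F) (x(F, Z) = (F + Z)/((2*F)) = (F + Z)*(1/(2*F)) = (F + Z)/(2*F))
1/(93813*x(193, -56)) = 1/(93813*(((½)*(193 - 56)/193))) = 1/(93813*(((½)*(1/193)*137))) = 1/(93813*(137/386)) = (1/93813)*(386/137) = 386/12852381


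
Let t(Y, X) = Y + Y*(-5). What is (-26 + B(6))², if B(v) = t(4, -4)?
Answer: 1764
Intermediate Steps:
t(Y, X) = -4*Y (t(Y, X) = Y - 5*Y = -4*Y)
B(v) = -16 (B(v) = -4*4 = -16)
(-26 + B(6))² = (-26 - 16)² = (-42)² = 1764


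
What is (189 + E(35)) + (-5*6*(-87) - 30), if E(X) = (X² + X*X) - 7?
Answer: 5212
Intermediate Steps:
E(X) = -7 + 2*X² (E(X) = (X² + X²) - 7 = 2*X² - 7 = -7 + 2*X²)
(189 + E(35)) + (-5*6*(-87) - 30) = (189 + (-7 + 2*35²)) + (-5*6*(-87) - 30) = (189 + (-7 + 2*1225)) + (-30*(-87) - 30) = (189 + (-7 + 2450)) + (2610 - 30) = (189 + 2443) + 2580 = 2632 + 2580 = 5212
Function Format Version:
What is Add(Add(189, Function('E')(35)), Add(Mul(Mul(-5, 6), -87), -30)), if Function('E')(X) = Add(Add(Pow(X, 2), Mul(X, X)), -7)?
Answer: 5212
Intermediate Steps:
Function('E')(X) = Add(-7, Mul(2, Pow(X, 2))) (Function('E')(X) = Add(Add(Pow(X, 2), Pow(X, 2)), -7) = Add(Mul(2, Pow(X, 2)), -7) = Add(-7, Mul(2, Pow(X, 2))))
Add(Add(189, Function('E')(35)), Add(Mul(Mul(-5, 6), -87), -30)) = Add(Add(189, Add(-7, Mul(2, Pow(35, 2)))), Add(Mul(Mul(-5, 6), -87), -30)) = Add(Add(189, Add(-7, Mul(2, 1225))), Add(Mul(-30, -87), -30)) = Add(Add(189, Add(-7, 2450)), Add(2610, -30)) = Add(Add(189, 2443), 2580) = Add(2632, 2580) = 5212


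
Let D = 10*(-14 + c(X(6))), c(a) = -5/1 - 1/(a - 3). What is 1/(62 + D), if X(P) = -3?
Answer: -3/379 ≈ -0.0079156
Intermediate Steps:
c(a) = -5 - 1/(-3 + a) (c(a) = -5*1 - 1/(-3 + a) = -5 - 1/(-3 + a))
D = -565/3 (D = 10*(-14 + (14 - 5*(-3))/(-3 - 3)) = 10*(-14 + (14 + 15)/(-6)) = 10*(-14 - ⅙*29) = 10*(-14 - 29/6) = 10*(-113/6) = -565/3 ≈ -188.33)
1/(62 + D) = 1/(62 - 565/3) = 1/(-379/3) = -3/379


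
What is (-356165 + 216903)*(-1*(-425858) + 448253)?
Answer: -121730446082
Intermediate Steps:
(-356165 + 216903)*(-1*(-425858) + 448253) = -139262*(425858 + 448253) = -139262*874111 = -121730446082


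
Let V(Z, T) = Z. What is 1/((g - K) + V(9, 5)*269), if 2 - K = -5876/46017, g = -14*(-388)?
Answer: 46017/361273591 ≈ 0.00012737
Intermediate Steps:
g = 5432
K = 97910/46017 (K = 2 - (-5876)/46017 = 2 - 1*(-5876/46017) = 2 + 5876/46017 = 97910/46017 ≈ 2.1277)
1/((g - K) + V(9, 5)*269) = 1/((5432 - 1*97910/46017) + 9*269) = 1/((5432 - 97910/46017) + 2421) = 1/(249866434/46017 + 2421) = 1/(361273591/46017) = 46017/361273591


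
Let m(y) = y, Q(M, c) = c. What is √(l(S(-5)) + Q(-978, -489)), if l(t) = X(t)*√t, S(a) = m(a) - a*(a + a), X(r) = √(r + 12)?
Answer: √(-489 - √2365) ≈ 23.187*I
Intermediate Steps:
X(r) = √(12 + r)
S(a) = a - 2*a² (S(a) = a - a*(a + a) = a - a*2*a = a - 2*a²)
l(t) = √t*√(12 + t) (l(t) = √(12 + t)*√t = √t*√(12 + t))
√(l(S(-5)) + Q(-978, -489)) = √(√(-5*(1 - 2*(-5)))*√(12 - 5*(1 - 2*(-5))) - 489) = √(√(-5*(1 + 10))*√(12 - 5*(1 + 10)) - 489) = √(√(-5*11)*√(12 - 5*11) - 489) = √(√(-55)*√(12 - 55) - 489) = √((I*√55)*√(-43) - 489) = √((I*√55)*(I*√43) - 489) = √(-√2365 - 489) = √(-489 - √2365)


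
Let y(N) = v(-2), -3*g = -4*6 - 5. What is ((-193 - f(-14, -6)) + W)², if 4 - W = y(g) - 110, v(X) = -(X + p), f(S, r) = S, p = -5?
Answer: 5184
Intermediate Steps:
v(X) = 5 - X (v(X) = -(X - 5) = -(-5 + X) = 5 - X)
g = 29/3 (g = -(-4*6 - 5)/3 = -(-24 - 5)/3 = -⅓*(-29) = 29/3 ≈ 9.6667)
y(N) = 7 (y(N) = 5 - 1*(-2) = 5 + 2 = 7)
W = 107 (W = 4 - (7 - 110) = 4 - 1*(-103) = 4 + 103 = 107)
((-193 - f(-14, -6)) + W)² = ((-193 - 1*(-14)) + 107)² = ((-193 + 14) + 107)² = (-179 + 107)² = (-72)² = 5184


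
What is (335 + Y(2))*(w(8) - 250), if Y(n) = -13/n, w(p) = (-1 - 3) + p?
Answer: -80811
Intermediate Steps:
w(p) = -4 + p
(335 + Y(2))*(w(8) - 250) = (335 - 13/2)*((-4 + 8) - 250) = (335 - 13*½)*(4 - 250) = (335 - 13/2)*(-246) = (657/2)*(-246) = -80811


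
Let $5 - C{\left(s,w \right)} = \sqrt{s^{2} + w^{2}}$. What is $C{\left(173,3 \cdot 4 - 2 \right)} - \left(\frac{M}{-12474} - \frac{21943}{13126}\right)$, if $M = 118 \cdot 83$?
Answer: $\frac{610470823}{81866862} - \sqrt{30029} \approx -165.83$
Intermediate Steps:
$M = 9794$
$C{\left(s,w \right)} = 5 - \sqrt{s^{2} + w^{2}}$
$C{\left(173,3 \cdot 4 - 2 \right)} - \left(\frac{M}{-12474} - \frac{21943}{13126}\right) = \left(5 - \sqrt{173^{2} + \left(3 \cdot 4 - 2\right)^{2}}\right) - \left(\frac{9794}{-12474} - \frac{21943}{13126}\right) = \left(5 - \sqrt{29929 + \left(12 - 2\right)^{2}}\right) - \left(9794 \left(- \frac{1}{12474}\right) - \frac{21943}{13126}\right) = \left(5 - \sqrt{29929 + 10^{2}}\right) - \left(- \frac{4897}{6237} - \frac{21943}{13126}\right) = \left(5 - \sqrt{29929 + 100}\right) - - \frac{201136513}{81866862} = \left(5 - \sqrt{30029}\right) + \frac{201136513}{81866862} = \frac{610470823}{81866862} - \sqrt{30029}$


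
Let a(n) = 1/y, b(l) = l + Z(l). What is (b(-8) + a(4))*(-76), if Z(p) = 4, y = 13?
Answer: 3876/13 ≈ 298.15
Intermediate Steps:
b(l) = 4 + l (b(l) = l + 4 = 4 + l)
a(n) = 1/13
(b(-8) + a(4))*(-76) = ((4 - 8) + 1/13)*(-76) = (-4 + 1/13)*(-76) = -51/13*(-76) = 3876/13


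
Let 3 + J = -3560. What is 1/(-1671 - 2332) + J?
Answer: -14262690/4003 ≈ -3563.0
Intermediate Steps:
J = -3563 (J = -3 - 3560 = -3563)
1/(-1671 - 2332) + J = 1/(-1671 - 2332) - 3563 = 1/(-4003) - 3563 = -1/4003 - 3563 = -14262690/4003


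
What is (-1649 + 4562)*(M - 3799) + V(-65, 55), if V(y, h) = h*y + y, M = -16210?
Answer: -58289857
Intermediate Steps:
V(y, h) = y + h*y
(-1649 + 4562)*(M - 3799) + V(-65, 55) = (-1649 + 4562)*(-16210 - 3799) - 65*(1 + 55) = 2913*(-20009) - 65*56 = -58286217 - 3640 = -58289857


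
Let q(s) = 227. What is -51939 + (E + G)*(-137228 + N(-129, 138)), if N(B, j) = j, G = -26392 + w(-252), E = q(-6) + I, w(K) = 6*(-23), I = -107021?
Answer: 18277335221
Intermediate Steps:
w(K) = -138
E = -106794 (E = 227 - 107021 = -106794)
G = -26530 (G = -26392 - 138 = -26530)
-51939 + (E + G)*(-137228 + N(-129, 138)) = -51939 + (-106794 - 26530)*(-137228 + 138) = -51939 - 133324*(-137090) = -51939 + 18277387160 = 18277335221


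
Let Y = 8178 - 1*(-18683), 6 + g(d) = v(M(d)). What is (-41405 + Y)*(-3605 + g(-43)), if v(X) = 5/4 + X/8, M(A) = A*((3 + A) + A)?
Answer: 46011762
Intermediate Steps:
M(A) = A*(3 + 2*A)
v(X) = 5/4 + X/8 (v(X) = 5*(1/4) + X*(1/8) = 5/4 + X/8)
g(d) = -19/4 + d*(3 + 2*d)/8 (g(d) = -6 + (5/4 + (d*(3 + 2*d))/8) = -6 + (5/4 + d*(3 + 2*d)/8) = -19/4 + d*(3 + 2*d)/8)
Y = 26861 (Y = 8178 + 18683 = 26861)
(-41405 + Y)*(-3605 + g(-43)) = (-41405 + 26861)*(-3605 + (-19/4 + (1/8)*(-43)*(3 + 2*(-43)))) = -14544*(-3605 + (-19/4 + (1/8)*(-43)*(3 - 86))) = -14544*(-3605 + (-19/4 + (1/8)*(-43)*(-83))) = -14544*(-3605 + (-19/4 + 3569/8)) = -14544*(-3605 + 3531/8) = -14544*(-25309/8) = 46011762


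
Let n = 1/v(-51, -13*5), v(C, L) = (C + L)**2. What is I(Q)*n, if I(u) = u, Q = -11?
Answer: -11/13456 ≈ -0.00081748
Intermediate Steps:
n = 1/13456 (n = 1/((-51 - 13*5)**2) = 1/((-51 - 65)**2) = 1/((-116)**2) = 1/13456 ≈ 7.4316e-5)
I(Q)*n = -11*1/13456 = -11/13456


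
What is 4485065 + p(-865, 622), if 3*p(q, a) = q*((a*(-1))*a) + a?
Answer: 348110477/3 ≈ 1.1604e+8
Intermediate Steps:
p(q, a) = a/3 - q*a²/3 (p(q, a) = (q*((a*(-1))*a) + a)/3 = (q*((-a)*a) + a)/3 = (q*(-a²) + a)/3 = (-q*a² + a)/3 = (a - q*a²)/3 = a/3 - q*a²/3)
4485065 + p(-865, 622) = 4485065 + (⅓)*622*(1 - 1*622*(-865)) = 4485065 + (⅓)*622*(1 + 538030) = 4485065 + (⅓)*622*538031 = 4485065 + 334655282/3 = 348110477/3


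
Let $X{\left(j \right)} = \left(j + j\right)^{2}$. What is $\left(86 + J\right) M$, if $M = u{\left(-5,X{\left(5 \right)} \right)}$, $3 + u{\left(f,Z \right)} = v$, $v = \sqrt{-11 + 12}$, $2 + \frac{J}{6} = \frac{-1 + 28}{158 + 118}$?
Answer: $- \frac{3431}{23} \approx -149.17$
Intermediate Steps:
$X{\left(j \right)} = 4 j^{2}$ ($X{\left(j \right)} = \left(2 j\right)^{2} = 4 j^{2}$)
$J = - \frac{525}{46}$ ($J = -12 + 6 \frac{-1 + 28}{158 + 118} = -12 + 6 \cdot \frac{27}{276} = -12 + 6 \cdot 27 \cdot \frac{1}{276} = -12 + 6 \cdot \frac{9}{92} = -12 + \frac{27}{46} = - \frac{525}{46} \approx -11.413$)
$v = 1$ ($v = \sqrt{1} = 1$)
$u{\left(f,Z \right)} = -2$ ($u{\left(f,Z \right)} = -3 + 1 = -2$)
$M = -2$
$\left(86 + J\right) M = \left(86 - \frac{525}{46}\right) \left(-2\right) = \frac{3431}{46} \left(-2\right) = - \frac{3431}{23}$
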